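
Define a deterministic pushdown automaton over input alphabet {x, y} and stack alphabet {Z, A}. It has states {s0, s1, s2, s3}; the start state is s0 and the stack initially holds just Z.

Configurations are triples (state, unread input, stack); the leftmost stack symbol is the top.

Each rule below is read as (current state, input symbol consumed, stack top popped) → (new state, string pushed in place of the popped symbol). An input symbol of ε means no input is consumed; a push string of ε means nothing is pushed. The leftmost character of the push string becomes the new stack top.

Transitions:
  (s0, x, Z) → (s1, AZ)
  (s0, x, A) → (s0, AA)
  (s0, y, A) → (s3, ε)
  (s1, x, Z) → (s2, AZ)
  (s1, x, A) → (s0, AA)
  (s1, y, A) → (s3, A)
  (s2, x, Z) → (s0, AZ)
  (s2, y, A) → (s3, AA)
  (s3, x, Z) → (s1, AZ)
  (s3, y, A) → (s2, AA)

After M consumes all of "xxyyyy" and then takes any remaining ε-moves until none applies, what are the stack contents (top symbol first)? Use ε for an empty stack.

(s0, xxyyyy, Z)
  read x, top Z: go to s1, push AZ → (s1, xyyyy, AZ)
  read x, top A: go to s0, push AA → (s0, yyyy, AAZ)
  read y, top A: go to s3, push ε → (s3, yyy, AZ)
  read y, top A: go to s2, push AA → (s2, yy, AAZ)
  read y, top A: go to s3, push AA → (s3, y, AAAZ)
  read y, top A: go to s2, push AA → (s2, ε, AAAAZ)
All input consumed in state s2 with stack AAAAZ.

AAAAZ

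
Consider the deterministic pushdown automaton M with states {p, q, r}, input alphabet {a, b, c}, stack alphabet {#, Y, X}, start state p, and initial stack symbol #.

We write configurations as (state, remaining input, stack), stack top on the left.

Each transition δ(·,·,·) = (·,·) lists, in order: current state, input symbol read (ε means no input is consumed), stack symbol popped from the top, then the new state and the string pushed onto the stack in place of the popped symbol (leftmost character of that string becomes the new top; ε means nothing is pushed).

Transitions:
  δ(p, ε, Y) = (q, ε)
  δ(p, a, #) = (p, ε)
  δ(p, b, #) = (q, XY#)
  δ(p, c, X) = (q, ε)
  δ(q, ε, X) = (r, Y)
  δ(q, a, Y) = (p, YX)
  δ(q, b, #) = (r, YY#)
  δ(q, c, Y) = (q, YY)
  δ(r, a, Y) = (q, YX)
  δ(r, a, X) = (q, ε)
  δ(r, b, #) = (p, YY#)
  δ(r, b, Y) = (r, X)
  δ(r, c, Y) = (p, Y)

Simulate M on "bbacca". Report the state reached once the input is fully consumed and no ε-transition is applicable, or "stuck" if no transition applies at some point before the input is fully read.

r

(p, bbacca, #)
  read b, top #: go to q, push XY# → (q, bacca, XY#)
  ε-move, top X: go to r, push Y → (r, bacca, YY#)
  read b, top Y: go to r, push X → (r, acca, XY#)
  read a, top X: go to q, push ε → (q, cca, Y#)
  read c, top Y: go to q, push YY → (q, ca, YY#)
  read c, top Y: go to q, push YY → (q, a, YYY#)
  read a, top Y: go to p, push YX → (p, ε, YXYY#)
  ε-move, top Y: go to q, push ε → (q, ε, XYY#)
  ε-move, top X: go to r, push Y → (r, ε, YYY#)
All input consumed; M is in state r.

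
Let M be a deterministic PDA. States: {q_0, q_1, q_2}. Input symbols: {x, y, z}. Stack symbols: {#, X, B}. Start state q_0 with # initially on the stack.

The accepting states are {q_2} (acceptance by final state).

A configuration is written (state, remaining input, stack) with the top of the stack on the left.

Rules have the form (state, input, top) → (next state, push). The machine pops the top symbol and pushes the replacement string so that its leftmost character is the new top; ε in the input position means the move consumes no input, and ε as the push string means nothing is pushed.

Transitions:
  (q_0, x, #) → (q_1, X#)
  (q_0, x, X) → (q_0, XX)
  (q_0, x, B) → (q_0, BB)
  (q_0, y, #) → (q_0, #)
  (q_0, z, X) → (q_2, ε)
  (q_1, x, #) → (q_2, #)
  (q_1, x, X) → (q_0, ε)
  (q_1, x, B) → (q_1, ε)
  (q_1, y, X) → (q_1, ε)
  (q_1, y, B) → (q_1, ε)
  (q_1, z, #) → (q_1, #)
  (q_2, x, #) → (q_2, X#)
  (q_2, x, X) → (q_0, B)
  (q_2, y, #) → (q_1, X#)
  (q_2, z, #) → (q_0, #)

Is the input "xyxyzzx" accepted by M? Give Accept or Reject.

Reject

(q_0, xyxyzzx, #) ⊢ (q_1, yxyzzx, X#) ⊢ (q_1, xyzzx, #) ⊢ (q_2, yzzx, #) ⊢ (q_1, zzx, X#)
No transition applies at (q_1, zzx, X#); input not fully consumed.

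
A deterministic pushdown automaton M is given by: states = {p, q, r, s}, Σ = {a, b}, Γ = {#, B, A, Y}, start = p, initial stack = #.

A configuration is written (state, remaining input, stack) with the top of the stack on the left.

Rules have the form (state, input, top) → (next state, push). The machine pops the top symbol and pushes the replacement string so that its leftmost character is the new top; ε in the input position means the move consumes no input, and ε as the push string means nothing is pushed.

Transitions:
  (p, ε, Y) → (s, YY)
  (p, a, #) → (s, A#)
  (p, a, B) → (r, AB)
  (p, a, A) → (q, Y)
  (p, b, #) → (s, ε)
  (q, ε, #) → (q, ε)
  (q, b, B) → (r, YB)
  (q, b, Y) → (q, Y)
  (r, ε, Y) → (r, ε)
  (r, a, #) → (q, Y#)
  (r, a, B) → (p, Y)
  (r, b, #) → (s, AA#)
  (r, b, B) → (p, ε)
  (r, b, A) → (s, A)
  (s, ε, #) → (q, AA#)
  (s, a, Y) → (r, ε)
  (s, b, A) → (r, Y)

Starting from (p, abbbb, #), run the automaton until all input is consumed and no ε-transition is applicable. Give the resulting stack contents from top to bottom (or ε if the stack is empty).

(p, abbbb, #)
  read a, top #: go to s, push A# → (s, bbbb, A#)
  read b, top A: go to r, push Y → (r, bbb, Y#)
  ε-move, top Y: go to r, push ε → (r, bbb, #)
  read b, top #: go to s, push AA# → (s, bb, AA#)
  read b, top A: go to r, push Y → (r, b, YA#)
  ε-move, top Y: go to r, push ε → (r, b, A#)
  read b, top A: go to s, push A → (s, ε, A#)
All input consumed in state s with stack A#.

A#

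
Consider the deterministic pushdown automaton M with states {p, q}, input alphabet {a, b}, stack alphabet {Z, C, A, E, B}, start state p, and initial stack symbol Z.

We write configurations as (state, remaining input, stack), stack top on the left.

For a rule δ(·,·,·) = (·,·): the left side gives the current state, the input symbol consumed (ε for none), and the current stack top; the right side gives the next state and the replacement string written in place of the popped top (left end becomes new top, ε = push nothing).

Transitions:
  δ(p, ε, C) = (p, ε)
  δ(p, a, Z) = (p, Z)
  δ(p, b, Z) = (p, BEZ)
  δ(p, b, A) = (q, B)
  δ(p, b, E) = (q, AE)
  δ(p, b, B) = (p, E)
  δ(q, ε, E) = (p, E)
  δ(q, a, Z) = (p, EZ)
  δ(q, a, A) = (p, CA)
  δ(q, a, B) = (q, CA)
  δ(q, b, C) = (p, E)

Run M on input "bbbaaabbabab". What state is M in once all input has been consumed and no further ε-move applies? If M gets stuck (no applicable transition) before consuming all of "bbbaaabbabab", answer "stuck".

(p, bbbaaabbabab, Z)
  read b, top Z: go to p, push BEZ → (p, bbaaabbabab, BEZ)
  read b, top B: go to p, push E → (p, baaabbabab, EEZ)
  read b, top E: go to q, push AE → (q, aaabbabab, AEEZ)
  read a, top A: go to p, push CA → (p, aabbabab, CAEEZ)
  ε-move, top C: go to p, push ε → (p, aabbabab, AEEZ)
No transition for (p, a, top A); M blocks with input aabbabab remaining.

stuck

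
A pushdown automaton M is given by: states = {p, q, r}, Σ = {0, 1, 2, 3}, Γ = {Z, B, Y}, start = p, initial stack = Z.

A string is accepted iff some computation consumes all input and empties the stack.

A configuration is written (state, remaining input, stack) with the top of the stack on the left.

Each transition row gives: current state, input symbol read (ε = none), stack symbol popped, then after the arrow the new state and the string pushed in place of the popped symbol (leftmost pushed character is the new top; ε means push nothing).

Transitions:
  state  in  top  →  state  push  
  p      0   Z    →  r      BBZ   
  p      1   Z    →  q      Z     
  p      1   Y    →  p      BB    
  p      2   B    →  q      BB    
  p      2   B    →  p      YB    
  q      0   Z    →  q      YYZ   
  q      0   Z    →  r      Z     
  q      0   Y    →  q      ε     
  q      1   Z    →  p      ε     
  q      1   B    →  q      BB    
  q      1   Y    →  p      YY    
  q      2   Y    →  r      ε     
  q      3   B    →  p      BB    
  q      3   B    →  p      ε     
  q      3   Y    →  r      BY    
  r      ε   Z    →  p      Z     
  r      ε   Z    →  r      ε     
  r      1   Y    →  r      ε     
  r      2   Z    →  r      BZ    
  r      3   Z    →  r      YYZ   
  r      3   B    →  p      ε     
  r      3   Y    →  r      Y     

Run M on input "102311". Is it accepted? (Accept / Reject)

One accepting computation: (p, 102311, Z) ⊢ (q, 02311, Z) ⊢ (r, 2311, Z) ⊢ (r, 311, BZ) ⊢ (p, 11, Z) ⊢ (q, 1, Z) ⊢ (p, ε, ε)
All input consumed and the stack is empty.

Accept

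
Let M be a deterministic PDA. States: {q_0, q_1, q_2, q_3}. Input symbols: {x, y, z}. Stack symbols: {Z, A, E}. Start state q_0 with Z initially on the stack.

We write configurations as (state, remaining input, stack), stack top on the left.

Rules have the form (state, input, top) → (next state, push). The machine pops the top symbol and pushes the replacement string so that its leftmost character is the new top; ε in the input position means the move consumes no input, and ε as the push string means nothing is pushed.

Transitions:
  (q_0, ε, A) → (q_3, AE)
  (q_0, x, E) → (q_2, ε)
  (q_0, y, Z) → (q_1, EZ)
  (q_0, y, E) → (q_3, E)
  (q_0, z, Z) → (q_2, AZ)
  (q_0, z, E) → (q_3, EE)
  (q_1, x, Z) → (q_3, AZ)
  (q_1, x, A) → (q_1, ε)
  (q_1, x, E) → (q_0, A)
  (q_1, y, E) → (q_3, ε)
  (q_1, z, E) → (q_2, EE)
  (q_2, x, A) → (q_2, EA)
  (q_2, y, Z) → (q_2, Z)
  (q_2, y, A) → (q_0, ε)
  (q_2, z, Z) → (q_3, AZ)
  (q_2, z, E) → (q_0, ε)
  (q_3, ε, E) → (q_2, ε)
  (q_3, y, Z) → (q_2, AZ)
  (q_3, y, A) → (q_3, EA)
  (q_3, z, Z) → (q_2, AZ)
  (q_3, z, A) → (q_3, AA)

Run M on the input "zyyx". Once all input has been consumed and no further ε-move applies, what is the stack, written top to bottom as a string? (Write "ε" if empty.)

AEZ

(q_0, zyyx, Z)
  read z, top Z: go to q_2, push AZ → (q_2, yyx, AZ)
  read y, top A: go to q_0, push ε → (q_0, yx, Z)
  read y, top Z: go to q_1, push EZ → (q_1, x, EZ)
  read x, top E: go to q_0, push A → (q_0, ε, AZ)
  ε-move, top A: go to q_3, push AE → (q_3, ε, AEZ)
All input consumed in state q_3 with stack AEZ.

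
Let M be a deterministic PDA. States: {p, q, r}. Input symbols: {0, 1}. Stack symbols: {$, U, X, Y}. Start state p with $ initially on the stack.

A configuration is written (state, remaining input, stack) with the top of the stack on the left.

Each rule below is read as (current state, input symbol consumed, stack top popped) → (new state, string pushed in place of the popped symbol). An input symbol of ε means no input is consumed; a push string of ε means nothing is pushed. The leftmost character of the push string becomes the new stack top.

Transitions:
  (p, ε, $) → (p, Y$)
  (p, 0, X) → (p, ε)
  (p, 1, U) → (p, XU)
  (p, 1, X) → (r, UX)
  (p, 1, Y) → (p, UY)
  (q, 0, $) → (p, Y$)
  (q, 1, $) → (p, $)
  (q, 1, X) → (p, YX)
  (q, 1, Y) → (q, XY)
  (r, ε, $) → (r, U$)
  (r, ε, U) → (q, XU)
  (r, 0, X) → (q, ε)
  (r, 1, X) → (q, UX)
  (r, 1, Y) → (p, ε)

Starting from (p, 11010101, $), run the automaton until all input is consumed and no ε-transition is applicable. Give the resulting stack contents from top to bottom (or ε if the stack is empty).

(p, 11010101, $)
  ε-move, top $: go to p, push Y$ → (p, 11010101, Y$)
  read 1, top Y: go to p, push UY → (p, 1010101, UY$)
  read 1, top U: go to p, push XU → (p, 010101, XUY$)
  read 0, top X: go to p, push ε → (p, 10101, UY$)
  read 1, top U: go to p, push XU → (p, 0101, XUY$)
  read 0, top X: go to p, push ε → (p, 101, UY$)
  read 1, top U: go to p, push XU → (p, 01, XUY$)
  read 0, top X: go to p, push ε → (p, 1, UY$)
  read 1, top U: go to p, push XU → (p, ε, XUY$)
All input consumed in state p with stack XUY$.

XUY$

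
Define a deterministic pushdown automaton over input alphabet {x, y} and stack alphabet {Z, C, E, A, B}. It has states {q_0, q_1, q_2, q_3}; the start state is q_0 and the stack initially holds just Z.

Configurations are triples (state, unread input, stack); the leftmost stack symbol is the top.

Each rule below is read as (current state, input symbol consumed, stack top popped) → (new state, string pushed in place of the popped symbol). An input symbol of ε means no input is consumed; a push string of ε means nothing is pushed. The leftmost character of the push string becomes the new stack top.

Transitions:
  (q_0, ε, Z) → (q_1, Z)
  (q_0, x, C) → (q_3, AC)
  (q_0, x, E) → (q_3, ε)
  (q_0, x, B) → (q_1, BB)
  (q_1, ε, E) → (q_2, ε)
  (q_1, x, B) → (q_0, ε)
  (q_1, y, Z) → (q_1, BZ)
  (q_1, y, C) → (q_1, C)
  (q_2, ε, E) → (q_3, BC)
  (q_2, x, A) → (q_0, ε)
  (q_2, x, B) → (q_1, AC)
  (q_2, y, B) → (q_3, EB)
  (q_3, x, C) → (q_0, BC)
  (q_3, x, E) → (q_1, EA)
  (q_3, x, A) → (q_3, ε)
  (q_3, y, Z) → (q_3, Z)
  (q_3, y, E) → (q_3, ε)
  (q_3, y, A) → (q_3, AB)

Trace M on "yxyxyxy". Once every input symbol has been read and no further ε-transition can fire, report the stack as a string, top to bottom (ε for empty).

(q_0, yxyxyxy, Z) ⊢ (q_1, yxyxyxy, Z) ⊢ (q_1, xyxyxy, BZ) ⊢ (q_0, yxyxy, Z) ⊢ (q_1, yxyxy, Z) ⊢ (q_1, xyxy, BZ) ⊢ (q_0, yxy, Z) ⊢ (q_1, yxy, Z) ⊢ (q_1, xy, BZ) ⊢ (q_0, y, Z) ⊢ (q_1, y, Z) ⊢ (q_1, ε, BZ)
All input consumed in state q_1 with stack BZ.

BZ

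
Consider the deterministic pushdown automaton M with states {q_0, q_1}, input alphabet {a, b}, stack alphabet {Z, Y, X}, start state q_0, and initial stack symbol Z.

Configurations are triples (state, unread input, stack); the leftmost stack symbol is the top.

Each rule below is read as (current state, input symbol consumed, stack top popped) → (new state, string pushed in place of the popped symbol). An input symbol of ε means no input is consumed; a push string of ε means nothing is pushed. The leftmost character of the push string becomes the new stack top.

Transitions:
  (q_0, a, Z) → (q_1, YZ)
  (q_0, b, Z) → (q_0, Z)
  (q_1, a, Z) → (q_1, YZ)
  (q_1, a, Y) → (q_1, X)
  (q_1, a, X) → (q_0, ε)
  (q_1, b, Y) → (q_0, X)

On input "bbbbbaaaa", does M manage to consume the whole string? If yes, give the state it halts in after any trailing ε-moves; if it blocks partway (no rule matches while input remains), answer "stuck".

(q_0, bbbbbaaaa, Z) ⊢ (q_0, bbbbaaaa, Z) ⊢ (q_0, bbbaaaa, Z) ⊢ (q_0, bbaaaa, Z) ⊢ (q_0, baaaa, Z) ⊢ (q_0, aaaa, Z) ⊢ (q_1, aaa, YZ) ⊢ (q_1, aa, XZ) ⊢ (q_0, a, Z) ⊢ (q_1, ε, YZ)
All input consumed; M is in state q_1.

q_1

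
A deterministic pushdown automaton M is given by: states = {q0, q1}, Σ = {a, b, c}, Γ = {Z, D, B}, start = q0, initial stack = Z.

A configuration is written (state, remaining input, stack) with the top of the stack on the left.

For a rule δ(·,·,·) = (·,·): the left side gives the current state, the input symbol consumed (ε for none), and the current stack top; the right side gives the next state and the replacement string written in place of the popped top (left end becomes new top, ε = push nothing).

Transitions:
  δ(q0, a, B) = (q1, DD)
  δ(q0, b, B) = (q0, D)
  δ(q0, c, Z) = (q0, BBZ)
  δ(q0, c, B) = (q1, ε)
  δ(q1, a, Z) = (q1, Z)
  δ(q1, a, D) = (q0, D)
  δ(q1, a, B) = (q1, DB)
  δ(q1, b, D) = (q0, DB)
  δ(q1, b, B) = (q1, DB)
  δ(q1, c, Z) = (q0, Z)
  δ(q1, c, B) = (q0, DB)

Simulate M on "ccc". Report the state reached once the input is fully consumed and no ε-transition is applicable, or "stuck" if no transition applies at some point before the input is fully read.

(q0, ccc, Z)
  read c, top Z: go to q0, push BBZ → (q0, cc, BBZ)
  read c, top B: go to q1, push ε → (q1, c, BZ)
  read c, top B: go to q0, push DB → (q0, ε, DBZ)
All input consumed; M is in state q0.

q0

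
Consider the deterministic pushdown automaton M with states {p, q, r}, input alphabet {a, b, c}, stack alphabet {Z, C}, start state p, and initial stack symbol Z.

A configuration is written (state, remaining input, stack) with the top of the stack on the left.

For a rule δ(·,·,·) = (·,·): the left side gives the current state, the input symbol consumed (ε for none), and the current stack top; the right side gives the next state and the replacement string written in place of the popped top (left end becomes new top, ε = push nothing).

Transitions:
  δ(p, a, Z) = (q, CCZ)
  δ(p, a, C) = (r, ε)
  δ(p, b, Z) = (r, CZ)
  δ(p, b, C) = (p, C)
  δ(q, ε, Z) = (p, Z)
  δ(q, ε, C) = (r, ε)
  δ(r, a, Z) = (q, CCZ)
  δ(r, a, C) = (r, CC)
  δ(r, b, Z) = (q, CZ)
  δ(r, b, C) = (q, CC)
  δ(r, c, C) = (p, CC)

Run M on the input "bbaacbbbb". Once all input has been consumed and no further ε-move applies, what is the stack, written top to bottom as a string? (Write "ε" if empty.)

CCCCZ

(p, bbaacbbbb, Z)
  read b, top Z: go to r, push CZ → (r, baacbbbb, CZ)
  read b, top C: go to q, push CC → (q, aacbbbb, CCZ)
  ε-move, top C: go to r, push ε → (r, aacbbbb, CZ)
  read a, top C: go to r, push CC → (r, acbbbb, CCZ)
  read a, top C: go to r, push CC → (r, cbbbb, CCCZ)
  read c, top C: go to p, push CC → (p, bbbb, CCCCZ)
  read b, top C: go to p, push C → (p, bbb, CCCCZ)
  read b, top C: go to p, push C → (p, bb, CCCCZ)
  read b, top C: go to p, push C → (p, b, CCCCZ)
  read b, top C: go to p, push C → (p, ε, CCCCZ)
All input consumed in state p with stack CCCCZ.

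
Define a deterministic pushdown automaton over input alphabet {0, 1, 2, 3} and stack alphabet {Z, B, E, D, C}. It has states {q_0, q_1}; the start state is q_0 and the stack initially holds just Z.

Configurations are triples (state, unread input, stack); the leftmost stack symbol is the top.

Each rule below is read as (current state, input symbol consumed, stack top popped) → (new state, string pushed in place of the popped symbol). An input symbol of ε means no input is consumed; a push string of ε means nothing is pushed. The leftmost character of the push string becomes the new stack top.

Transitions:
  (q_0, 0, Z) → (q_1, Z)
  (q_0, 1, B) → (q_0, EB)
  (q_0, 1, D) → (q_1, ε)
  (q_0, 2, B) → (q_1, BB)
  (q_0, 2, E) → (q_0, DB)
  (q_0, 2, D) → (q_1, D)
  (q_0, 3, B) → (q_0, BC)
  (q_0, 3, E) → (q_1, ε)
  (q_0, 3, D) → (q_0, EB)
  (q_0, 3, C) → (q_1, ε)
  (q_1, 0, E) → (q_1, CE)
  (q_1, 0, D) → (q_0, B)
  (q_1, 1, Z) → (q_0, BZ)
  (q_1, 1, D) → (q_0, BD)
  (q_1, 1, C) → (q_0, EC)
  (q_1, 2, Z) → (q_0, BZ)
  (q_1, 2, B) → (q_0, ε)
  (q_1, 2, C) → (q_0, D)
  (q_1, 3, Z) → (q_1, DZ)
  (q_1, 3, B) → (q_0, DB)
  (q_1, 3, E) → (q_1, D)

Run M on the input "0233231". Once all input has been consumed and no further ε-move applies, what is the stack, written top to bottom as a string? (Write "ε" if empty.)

BBCCZ

(q_0, 0233231, Z)
  read 0, top Z: go to q_1, push Z → (q_1, 233231, Z)
  read 2, top Z: go to q_0, push BZ → (q_0, 33231, BZ)
  read 3, top B: go to q_0, push BC → (q_0, 3231, BCZ)
  read 3, top B: go to q_0, push BC → (q_0, 231, BCCZ)
  read 2, top B: go to q_1, push BB → (q_1, 31, BBCCZ)
  read 3, top B: go to q_0, push DB → (q_0, 1, DBBCCZ)
  read 1, top D: go to q_1, push ε → (q_1, ε, BBCCZ)
All input consumed in state q_1 with stack BBCCZ.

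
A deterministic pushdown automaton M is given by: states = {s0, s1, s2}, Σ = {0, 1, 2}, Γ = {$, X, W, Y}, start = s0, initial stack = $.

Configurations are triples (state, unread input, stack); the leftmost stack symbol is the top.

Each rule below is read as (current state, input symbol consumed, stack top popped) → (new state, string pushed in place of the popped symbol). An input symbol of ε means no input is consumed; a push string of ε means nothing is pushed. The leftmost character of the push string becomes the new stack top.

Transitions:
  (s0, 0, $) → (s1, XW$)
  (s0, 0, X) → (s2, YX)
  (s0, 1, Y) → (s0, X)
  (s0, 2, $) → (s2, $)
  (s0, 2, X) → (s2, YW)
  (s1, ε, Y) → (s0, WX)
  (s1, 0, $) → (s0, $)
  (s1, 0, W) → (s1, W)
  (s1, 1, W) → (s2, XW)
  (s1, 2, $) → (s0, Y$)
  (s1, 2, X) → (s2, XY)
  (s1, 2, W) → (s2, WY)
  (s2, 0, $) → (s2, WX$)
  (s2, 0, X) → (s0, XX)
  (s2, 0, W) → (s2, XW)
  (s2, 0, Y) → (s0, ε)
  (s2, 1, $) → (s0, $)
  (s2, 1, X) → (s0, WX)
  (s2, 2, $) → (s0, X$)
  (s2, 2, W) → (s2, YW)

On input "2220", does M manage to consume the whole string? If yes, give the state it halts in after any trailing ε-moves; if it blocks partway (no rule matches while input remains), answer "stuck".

(s0, 2220, $)
  read 2, top $: go to s2, push $ → (s2, 220, $)
  read 2, top $: go to s0, push X$ → (s0, 20, X$)
  read 2, top X: go to s2, push YW → (s2, 0, YW$)
  read 0, top Y: go to s0, push ε → (s0, ε, W$)
All input consumed; M is in state s0.

s0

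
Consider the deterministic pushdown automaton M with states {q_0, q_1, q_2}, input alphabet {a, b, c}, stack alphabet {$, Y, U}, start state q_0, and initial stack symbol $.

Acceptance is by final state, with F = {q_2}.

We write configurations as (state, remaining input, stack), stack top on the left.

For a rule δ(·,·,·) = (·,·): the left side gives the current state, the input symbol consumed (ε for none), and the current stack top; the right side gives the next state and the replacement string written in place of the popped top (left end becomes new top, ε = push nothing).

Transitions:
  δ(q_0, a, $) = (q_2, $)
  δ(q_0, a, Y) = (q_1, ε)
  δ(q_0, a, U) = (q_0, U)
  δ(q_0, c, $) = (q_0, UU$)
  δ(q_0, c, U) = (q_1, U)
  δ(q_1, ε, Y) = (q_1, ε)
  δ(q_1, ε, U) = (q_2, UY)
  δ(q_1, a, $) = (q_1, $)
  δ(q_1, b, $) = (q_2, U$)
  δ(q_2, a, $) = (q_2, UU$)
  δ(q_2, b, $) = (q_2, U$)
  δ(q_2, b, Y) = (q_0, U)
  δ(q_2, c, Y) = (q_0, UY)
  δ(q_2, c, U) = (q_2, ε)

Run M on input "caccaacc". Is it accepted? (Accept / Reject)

Reject

(q_0, caccaacc, $) ⊢ (q_0, accaacc, UU$) ⊢ (q_0, ccaacc, UU$) ⊢ (q_1, caacc, UU$) ⊢ (q_2, caacc, UYU$) ⊢ (q_2, aacc, YU$)
No transition applies at (q_2, aacc, YU$); input not fully consumed.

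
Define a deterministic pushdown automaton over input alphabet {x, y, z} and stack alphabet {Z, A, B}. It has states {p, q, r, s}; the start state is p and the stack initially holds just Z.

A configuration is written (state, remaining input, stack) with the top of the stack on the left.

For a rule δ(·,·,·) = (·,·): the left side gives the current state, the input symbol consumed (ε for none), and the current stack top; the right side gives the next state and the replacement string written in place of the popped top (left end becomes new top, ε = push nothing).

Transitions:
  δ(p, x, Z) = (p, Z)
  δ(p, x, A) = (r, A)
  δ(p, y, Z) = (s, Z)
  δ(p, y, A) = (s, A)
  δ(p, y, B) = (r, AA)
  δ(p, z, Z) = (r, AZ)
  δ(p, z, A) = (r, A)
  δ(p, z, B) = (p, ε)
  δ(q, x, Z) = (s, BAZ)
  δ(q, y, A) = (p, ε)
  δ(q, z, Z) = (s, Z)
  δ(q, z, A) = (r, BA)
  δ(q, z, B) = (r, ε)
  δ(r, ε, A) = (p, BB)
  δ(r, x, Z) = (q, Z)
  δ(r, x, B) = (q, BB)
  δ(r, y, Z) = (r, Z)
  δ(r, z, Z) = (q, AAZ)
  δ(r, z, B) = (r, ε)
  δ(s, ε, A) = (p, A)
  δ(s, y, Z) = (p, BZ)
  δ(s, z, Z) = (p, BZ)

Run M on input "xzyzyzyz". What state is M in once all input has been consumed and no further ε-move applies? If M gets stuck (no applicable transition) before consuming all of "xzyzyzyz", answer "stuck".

(p, xzyzyzyz, Z) ⊢ (p, zyzyzyz, Z) ⊢ (r, yzyzyz, AZ) ⊢ (p, yzyzyz, BBZ) ⊢ (r, zyzyz, AABZ) ⊢ (p, zyzyz, BBABZ) ⊢ (p, yzyz, BABZ) ⊢ (r, zyz, AAABZ) ⊢ (p, zyz, BBAABZ) ⊢ (p, yz, BAABZ) ⊢ (r, z, AAAABZ) ⊢ (p, z, BBAAABZ) ⊢ (p, ε, BAAABZ)
All input consumed; M is in state p.

p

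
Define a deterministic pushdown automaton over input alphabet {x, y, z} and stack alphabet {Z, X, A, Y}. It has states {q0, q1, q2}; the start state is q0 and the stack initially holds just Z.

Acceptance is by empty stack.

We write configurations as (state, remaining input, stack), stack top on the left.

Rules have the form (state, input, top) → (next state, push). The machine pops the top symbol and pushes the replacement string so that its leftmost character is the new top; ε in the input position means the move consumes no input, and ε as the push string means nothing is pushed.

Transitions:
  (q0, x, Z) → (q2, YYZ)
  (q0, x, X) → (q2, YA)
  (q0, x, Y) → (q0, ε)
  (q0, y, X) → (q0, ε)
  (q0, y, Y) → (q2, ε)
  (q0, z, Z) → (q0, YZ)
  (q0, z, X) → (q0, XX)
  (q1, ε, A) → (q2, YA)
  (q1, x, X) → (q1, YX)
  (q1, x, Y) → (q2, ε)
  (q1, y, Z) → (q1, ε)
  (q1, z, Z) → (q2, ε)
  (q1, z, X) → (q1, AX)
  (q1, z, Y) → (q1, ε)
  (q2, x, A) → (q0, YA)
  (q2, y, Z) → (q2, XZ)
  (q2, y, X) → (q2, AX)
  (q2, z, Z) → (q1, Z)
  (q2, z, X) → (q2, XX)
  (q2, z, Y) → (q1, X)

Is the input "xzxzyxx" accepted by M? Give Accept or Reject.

Reject

(q0, xzxzyxx, Z) ⊢ (q2, zxzyxx, YYZ) ⊢ (q1, xzyxx, XYZ) ⊢ (q1, zyxx, YXYZ) ⊢ (q1, yxx, XYZ)
No transition applies at (q1, yxx, XYZ); input not fully consumed.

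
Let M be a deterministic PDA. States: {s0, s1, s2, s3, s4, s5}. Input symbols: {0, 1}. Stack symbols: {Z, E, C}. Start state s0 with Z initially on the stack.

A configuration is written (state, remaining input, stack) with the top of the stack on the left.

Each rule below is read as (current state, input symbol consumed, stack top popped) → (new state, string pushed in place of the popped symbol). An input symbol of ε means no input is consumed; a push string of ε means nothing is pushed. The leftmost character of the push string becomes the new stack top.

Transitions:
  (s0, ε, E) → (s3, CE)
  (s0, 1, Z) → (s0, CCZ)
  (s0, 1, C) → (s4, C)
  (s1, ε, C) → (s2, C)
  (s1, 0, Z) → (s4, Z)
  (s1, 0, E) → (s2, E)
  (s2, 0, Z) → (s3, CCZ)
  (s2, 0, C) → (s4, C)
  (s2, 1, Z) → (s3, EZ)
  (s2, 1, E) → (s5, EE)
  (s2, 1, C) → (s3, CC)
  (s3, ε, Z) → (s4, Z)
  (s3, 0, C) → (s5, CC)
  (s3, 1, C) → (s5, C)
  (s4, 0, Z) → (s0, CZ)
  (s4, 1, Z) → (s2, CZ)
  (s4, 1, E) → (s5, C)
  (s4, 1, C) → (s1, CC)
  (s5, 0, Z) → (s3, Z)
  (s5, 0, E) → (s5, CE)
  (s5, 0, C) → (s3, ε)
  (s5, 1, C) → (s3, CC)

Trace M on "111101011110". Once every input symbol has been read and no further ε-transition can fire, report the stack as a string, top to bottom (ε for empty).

(s0, 111101011110, Z)
  read 1, top Z: go to s0, push CCZ → (s0, 11101011110, CCZ)
  read 1, top C: go to s4, push C → (s4, 1101011110, CCZ)
  read 1, top C: go to s1, push CC → (s1, 101011110, CCCZ)
  ε-move, top C: go to s2, push C → (s2, 101011110, CCCZ)
  read 1, top C: go to s3, push CC → (s3, 01011110, CCCCZ)
  read 0, top C: go to s5, push CC → (s5, 1011110, CCCCCZ)
  read 1, top C: go to s3, push CC → (s3, 011110, CCCCCCZ)
  read 0, top C: go to s5, push CC → (s5, 11110, CCCCCCCZ)
  read 1, top C: go to s3, push CC → (s3, 1110, CCCCCCCCZ)
  read 1, top C: go to s5, push C → (s5, 110, CCCCCCCCZ)
  read 1, top C: go to s3, push CC → (s3, 10, CCCCCCCCCZ)
  read 1, top C: go to s5, push C → (s5, 0, CCCCCCCCCZ)
  read 0, top C: go to s3, push ε → (s3, ε, CCCCCCCCZ)
All input consumed in state s3 with stack CCCCCCCCZ.

CCCCCCCCZ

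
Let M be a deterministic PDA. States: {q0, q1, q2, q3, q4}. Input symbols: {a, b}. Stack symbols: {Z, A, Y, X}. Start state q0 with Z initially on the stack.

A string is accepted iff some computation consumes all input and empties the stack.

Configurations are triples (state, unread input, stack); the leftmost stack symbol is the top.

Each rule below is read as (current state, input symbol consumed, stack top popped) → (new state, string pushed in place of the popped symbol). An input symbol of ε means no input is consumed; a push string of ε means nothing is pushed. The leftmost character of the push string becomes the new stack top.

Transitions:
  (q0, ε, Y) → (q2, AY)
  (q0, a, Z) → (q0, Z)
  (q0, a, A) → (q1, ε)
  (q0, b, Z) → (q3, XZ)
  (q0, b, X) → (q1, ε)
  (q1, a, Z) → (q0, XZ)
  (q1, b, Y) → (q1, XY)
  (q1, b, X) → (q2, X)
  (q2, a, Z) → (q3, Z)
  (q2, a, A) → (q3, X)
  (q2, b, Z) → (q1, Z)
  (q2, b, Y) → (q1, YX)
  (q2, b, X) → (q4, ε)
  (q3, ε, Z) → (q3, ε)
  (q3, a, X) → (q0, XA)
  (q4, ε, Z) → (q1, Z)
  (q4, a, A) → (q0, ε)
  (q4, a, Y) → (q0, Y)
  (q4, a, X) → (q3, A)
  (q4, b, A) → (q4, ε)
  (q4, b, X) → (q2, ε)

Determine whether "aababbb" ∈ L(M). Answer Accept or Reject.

Reject

(q0, aababbb, Z)
  read a, top Z: go to q0, push Z → (q0, ababbb, Z)
  read a, top Z: go to q0, push Z → (q0, babbb, Z)
  read b, top Z: go to q3, push XZ → (q3, abbb, XZ)
  read a, top X: go to q0, push XA → (q0, bbb, XAZ)
  read b, top X: go to q1, push ε → (q1, bb, AZ)
No transition applies at (q1, bb, AZ); input not fully consumed.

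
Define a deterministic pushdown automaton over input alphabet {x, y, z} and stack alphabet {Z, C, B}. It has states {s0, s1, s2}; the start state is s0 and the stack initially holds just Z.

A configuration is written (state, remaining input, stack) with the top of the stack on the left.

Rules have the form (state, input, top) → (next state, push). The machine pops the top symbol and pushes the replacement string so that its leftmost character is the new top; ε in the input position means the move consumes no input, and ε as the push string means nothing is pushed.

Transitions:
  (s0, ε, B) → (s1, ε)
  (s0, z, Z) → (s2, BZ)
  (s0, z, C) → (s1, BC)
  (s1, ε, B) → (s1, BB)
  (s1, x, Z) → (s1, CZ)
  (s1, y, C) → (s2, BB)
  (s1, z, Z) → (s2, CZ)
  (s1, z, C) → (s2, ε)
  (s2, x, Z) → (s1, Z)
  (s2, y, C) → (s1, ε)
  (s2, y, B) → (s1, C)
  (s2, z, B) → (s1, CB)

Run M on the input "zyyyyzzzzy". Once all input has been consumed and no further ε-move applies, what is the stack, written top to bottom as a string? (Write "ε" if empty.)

CBBZ

(s0, zyyyyzzzzy, Z)
  read z, top Z: go to s2, push BZ → (s2, yyyyzzzzy, BZ)
  read y, top B: go to s1, push C → (s1, yyyzzzzy, CZ)
  read y, top C: go to s2, push BB → (s2, yyzzzzy, BBZ)
  read y, top B: go to s1, push C → (s1, yzzzzy, CBZ)
  read y, top C: go to s2, push BB → (s2, zzzzy, BBBZ)
  read z, top B: go to s1, push CB → (s1, zzzy, CBBBZ)
  read z, top C: go to s2, push ε → (s2, zzy, BBBZ)
  read z, top B: go to s1, push CB → (s1, zy, CBBBZ)
  read z, top C: go to s2, push ε → (s2, y, BBBZ)
  read y, top B: go to s1, push C → (s1, ε, CBBZ)
All input consumed in state s1 with stack CBBZ.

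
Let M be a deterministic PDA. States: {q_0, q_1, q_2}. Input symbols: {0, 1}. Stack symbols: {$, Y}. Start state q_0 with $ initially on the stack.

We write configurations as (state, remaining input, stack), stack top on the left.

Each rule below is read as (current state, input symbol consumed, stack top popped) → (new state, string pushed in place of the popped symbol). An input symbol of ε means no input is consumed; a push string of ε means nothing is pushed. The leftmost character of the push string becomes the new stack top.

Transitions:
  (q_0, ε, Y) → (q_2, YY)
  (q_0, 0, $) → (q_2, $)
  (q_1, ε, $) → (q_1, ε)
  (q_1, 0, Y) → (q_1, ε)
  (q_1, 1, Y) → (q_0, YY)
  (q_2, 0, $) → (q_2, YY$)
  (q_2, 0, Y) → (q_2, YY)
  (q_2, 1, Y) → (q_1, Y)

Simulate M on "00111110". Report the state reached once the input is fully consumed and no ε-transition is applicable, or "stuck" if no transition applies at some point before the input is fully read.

(q_0, 00111110, $)
  read 0, top $: go to q_2, push $ → (q_2, 0111110, $)
  read 0, top $: go to q_2, push YY$ → (q_2, 111110, YY$)
  read 1, top Y: go to q_1, push Y → (q_1, 11110, YY$)
  read 1, top Y: go to q_0, push YY → (q_0, 1110, YYY$)
  ε-move, top Y: go to q_2, push YY → (q_2, 1110, YYYY$)
  read 1, top Y: go to q_1, push Y → (q_1, 110, YYYY$)
  read 1, top Y: go to q_0, push YY → (q_0, 10, YYYYY$)
  ε-move, top Y: go to q_2, push YY → (q_2, 10, YYYYYY$)
  read 1, top Y: go to q_1, push Y → (q_1, 0, YYYYYY$)
  read 0, top Y: go to q_1, push ε → (q_1, ε, YYYYY$)
All input consumed; M is in state q_1.

q_1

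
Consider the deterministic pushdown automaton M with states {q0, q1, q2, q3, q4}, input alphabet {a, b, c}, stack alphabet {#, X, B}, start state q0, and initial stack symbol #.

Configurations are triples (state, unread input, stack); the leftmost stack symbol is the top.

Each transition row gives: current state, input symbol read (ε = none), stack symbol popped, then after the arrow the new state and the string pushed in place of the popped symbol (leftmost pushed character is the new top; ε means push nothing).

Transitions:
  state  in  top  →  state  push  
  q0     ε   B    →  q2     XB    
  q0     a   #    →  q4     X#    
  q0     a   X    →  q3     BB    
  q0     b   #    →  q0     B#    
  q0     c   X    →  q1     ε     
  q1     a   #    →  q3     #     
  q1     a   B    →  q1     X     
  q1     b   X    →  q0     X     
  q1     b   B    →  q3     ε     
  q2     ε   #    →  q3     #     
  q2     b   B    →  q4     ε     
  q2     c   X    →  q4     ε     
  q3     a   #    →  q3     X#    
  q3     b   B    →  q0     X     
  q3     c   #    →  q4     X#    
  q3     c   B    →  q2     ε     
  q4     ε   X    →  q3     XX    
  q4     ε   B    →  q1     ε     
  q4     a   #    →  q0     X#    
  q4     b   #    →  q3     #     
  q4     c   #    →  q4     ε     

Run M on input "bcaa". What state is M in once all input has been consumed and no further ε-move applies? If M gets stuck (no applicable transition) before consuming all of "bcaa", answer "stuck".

(q0, bcaa, #) ⊢ (q0, caa, B#) ⊢ (q2, caa, XB#) ⊢ (q4, aa, B#) ⊢ (q1, aa, #) ⊢ (q3, a, #) ⊢ (q3, ε, X#)
All input consumed; M is in state q3.

q3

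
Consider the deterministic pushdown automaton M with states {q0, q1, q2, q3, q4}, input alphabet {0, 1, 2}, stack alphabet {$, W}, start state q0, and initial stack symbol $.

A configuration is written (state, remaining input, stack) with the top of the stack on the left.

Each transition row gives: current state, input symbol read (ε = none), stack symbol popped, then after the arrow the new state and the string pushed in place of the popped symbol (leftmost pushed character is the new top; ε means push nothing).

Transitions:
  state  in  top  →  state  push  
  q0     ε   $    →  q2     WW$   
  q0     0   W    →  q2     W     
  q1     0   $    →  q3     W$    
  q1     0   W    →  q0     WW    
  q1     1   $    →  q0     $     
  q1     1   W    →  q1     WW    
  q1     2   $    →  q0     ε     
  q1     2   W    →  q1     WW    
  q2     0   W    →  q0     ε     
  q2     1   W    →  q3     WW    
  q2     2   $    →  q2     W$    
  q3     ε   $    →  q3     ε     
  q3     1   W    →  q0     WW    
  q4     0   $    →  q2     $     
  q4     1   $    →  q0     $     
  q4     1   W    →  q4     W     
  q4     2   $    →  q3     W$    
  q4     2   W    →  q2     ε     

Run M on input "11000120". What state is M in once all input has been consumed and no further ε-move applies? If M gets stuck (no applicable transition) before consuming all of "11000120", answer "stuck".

stuck

(q0, 11000120, $)
  ε-move, top $: go to q2, push WW$ → (q2, 11000120, WW$)
  read 1, top W: go to q3, push WW → (q3, 1000120, WWW$)
  read 1, top W: go to q0, push WW → (q0, 000120, WWWW$)
  read 0, top W: go to q2, push W → (q2, 00120, WWWW$)
  read 0, top W: go to q0, push ε → (q0, 0120, WWW$)
  read 0, top W: go to q2, push W → (q2, 120, WWW$)
  read 1, top W: go to q3, push WW → (q3, 20, WWWW$)
No transition for (q3, 2, top W); M blocks with input 20 remaining.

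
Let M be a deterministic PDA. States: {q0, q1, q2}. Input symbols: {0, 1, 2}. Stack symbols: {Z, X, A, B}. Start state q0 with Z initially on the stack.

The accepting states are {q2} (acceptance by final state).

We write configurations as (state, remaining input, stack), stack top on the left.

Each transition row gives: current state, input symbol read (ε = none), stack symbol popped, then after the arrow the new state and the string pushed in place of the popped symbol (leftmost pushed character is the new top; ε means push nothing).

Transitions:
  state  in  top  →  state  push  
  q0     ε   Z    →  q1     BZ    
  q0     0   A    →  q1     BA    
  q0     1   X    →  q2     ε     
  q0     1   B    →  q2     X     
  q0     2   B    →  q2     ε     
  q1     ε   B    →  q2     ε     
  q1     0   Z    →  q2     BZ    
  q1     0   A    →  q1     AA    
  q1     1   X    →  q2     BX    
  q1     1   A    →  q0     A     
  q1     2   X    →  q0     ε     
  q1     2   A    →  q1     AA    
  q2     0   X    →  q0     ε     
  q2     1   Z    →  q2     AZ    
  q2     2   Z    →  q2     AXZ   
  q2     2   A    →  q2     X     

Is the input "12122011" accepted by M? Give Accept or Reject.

Reject

(q0, 12122011, Z)
  ε-move, top Z: go to q1, push BZ → (q1, 12122011, BZ)
  ε-move, top B: go to q2, push ε → (q2, 12122011, Z)
  read 1, top Z: go to q2, push AZ → (q2, 2122011, AZ)
  read 2, top A: go to q2, push X → (q2, 122011, XZ)
No transition applies at (q2, 122011, XZ); input not fully consumed.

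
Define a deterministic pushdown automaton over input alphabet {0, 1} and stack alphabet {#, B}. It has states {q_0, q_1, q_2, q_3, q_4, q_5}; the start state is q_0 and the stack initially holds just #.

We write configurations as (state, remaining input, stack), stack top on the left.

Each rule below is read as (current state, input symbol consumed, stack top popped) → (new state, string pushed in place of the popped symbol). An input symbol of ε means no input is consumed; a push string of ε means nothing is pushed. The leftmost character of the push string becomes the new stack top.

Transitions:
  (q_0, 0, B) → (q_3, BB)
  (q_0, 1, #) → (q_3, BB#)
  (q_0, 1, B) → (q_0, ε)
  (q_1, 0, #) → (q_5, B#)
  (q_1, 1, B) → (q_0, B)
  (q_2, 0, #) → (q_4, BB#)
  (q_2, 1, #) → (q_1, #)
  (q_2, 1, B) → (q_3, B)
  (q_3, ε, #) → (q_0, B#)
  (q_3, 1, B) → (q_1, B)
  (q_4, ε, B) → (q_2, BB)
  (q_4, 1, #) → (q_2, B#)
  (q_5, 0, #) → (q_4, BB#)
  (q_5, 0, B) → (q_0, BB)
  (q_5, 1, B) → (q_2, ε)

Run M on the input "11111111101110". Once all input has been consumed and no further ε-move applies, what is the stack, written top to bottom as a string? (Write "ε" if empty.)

BB#

(q_0, 11111111101110, #) ⊢ (q_3, 1111111101110, BB#) ⊢ (q_1, 111111101110, BB#) ⊢ (q_0, 11111101110, BB#) ⊢ (q_0, 1111101110, B#) ⊢ (q_0, 111101110, #) ⊢ (q_3, 11101110, BB#) ⊢ (q_1, 1101110, BB#) ⊢ (q_0, 101110, BB#) ⊢ (q_0, 01110, B#) ⊢ (q_3, 1110, BB#) ⊢ (q_1, 110, BB#) ⊢ (q_0, 10, BB#) ⊢ (q_0, 0, B#) ⊢ (q_3, ε, BB#)
All input consumed in state q_3 with stack BB#.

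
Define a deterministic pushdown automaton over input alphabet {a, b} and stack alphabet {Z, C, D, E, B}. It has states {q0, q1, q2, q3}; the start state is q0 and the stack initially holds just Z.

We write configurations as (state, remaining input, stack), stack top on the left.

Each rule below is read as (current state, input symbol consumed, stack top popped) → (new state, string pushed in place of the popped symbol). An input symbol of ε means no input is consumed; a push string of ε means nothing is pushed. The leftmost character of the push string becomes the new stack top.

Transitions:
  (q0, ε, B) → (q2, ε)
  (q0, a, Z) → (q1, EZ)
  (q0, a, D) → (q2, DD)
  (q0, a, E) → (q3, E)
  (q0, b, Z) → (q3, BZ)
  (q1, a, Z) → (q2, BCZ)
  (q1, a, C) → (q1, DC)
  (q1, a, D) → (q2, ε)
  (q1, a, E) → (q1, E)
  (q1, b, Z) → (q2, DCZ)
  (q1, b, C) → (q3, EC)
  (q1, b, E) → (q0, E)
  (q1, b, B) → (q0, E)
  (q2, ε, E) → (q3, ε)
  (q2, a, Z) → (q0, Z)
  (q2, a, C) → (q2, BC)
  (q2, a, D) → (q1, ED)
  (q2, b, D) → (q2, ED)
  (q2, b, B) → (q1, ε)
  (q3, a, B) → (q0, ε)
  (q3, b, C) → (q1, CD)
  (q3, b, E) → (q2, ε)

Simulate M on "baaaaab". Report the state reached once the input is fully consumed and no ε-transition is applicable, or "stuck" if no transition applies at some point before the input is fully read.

q0

(q0, baaaaab, Z) ⊢ (q3, aaaaab, BZ) ⊢ (q0, aaaab, Z) ⊢ (q1, aaab, EZ) ⊢ (q1, aab, EZ) ⊢ (q1, ab, EZ) ⊢ (q1, b, EZ) ⊢ (q0, ε, EZ)
All input consumed; M is in state q0.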